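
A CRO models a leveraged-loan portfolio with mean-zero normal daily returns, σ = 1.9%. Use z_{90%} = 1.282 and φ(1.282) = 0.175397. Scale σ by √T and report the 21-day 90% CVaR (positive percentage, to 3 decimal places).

15.272%

σ_{21d} = 1.9% × √21 = 8.707%.
ES multiplier = φ(z)/(1−α) = 0.175397/0.1 = 1.754.
ES = 8.707% × 1.754 = 15.272%.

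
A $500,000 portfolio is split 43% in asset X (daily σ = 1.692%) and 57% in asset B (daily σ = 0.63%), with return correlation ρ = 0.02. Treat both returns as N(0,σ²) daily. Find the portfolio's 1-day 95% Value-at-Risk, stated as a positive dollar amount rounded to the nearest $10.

$6,730

σ_p² = 0.43²·1.692² + 0.57²·0.63² + 2·0.02·0.43·0.57·1.692·0.63 = 0.6687 (%²).
σ_p = √0.6687 = 0.818%.
At 95%, z = 1.645.
VaR = 1.645 × 0.818% = 1.346%; on $500,000 that is $6,730.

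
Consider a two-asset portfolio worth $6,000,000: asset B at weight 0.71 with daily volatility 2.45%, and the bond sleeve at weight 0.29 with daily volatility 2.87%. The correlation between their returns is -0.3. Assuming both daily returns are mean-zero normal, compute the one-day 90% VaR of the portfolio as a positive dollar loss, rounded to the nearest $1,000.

$130,000

σ_p² = 0.71²·2.45² + 0.29²·2.87² + 2·-0.3·0.71·0.29·2.45·2.87 = 2.8499 (%²).
σ_p = √2.8499 = 1.688%.
At 90%, z = 1.282.
VaR = 1.282 × 1.688% = 2.164%; on $6,000,000 that is $129,840.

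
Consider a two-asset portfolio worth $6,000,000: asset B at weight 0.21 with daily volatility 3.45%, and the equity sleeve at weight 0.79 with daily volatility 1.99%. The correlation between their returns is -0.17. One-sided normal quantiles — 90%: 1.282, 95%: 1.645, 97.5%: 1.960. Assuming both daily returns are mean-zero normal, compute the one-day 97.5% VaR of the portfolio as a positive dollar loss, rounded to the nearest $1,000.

$190,000

σ_p² = 0.21²·3.45² + 0.79²·1.99² + 2·-0.17·0.21·0.79·3.45·1.99 = 2.6091 (%²).
σ_p = √2.6091 = 1.615%.
VaR = 1.960 × 1.615% = 3.165%; on $6,000,000 that is $189,900.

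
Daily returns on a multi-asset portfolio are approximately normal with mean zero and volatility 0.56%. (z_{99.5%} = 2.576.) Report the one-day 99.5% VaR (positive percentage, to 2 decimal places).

VaR = z·σ = 2.576 × 0.56% = 1.443%.

1.44%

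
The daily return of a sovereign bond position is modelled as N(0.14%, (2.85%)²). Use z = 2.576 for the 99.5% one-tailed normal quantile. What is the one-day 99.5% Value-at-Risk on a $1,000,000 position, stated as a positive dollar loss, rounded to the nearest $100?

$72,000

VaR = −μ + z·σ = −(0.14%) + 2.576 × 2.85% = 7.202%.
On $1,000,000: 0.07202 × $1,000,000 = $72,020.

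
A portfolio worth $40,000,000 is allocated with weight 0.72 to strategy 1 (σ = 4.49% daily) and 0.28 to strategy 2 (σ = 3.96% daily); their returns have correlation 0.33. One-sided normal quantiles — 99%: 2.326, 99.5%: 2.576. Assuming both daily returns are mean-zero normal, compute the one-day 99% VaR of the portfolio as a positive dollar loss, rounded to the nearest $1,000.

σ_p² = 0.72²·4.49² + 0.28²·3.96² + 2·0.33·0.72·0.28·4.49·3.96 = 14.0462 (%²).
σ_p = √14.0462 = 3.748%.
VaR = 2.326 × 3.748% = 8.718%; on $40,000,000 that is $3,487,200.

$3,487,000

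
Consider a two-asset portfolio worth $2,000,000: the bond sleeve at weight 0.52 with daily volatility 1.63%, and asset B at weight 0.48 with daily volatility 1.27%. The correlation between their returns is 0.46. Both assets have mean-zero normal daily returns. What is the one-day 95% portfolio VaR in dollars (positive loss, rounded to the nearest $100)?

$41,200

σ_p² = 0.52²·1.63² + 0.48²·1.27² + 2·0.46·0.52·0.48·1.63·1.27 = 1.5654 (%²).
σ_p = √1.5654 = 1.251%.
At 95%, z = 1.645.
VaR = 1.645 × 1.251% = 2.058%; on $2,000,000 that is $41,160.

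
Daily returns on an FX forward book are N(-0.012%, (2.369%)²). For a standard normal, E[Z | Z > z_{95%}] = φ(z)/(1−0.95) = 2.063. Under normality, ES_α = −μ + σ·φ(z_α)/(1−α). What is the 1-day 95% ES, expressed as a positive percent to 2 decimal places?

4.90%

ES = −(-0.012%) + 2.369% × 2.063 = 4.899%.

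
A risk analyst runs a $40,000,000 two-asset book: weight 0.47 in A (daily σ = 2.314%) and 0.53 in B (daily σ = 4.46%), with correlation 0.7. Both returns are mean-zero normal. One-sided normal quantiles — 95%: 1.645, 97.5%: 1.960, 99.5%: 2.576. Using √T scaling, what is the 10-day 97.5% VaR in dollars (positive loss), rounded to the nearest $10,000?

σ_p = √(0.47²·2.314² + 0.53²·4.46² + 2·0.7·0.47·0.53·2.314·4.46) = 3.220%.
σ_{10d} = 3.220% × √10 = 10.183%.
VaR = 1.960 × 10.183% = 19.959%; on $40,000,000 that is $7,983,600.

$7,980,000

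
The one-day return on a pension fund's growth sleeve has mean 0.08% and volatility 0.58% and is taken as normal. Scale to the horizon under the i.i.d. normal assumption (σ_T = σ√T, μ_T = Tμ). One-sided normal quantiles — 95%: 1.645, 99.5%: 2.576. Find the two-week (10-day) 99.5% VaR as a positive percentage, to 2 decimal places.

3.92%

σ_{10d} = 0.58% × √10 = 1.834%; μ_{10d} = 10 × 0.08% = 0.800%.
VaR = −(0.800%) + 2.576 × 1.834% = 3.924%.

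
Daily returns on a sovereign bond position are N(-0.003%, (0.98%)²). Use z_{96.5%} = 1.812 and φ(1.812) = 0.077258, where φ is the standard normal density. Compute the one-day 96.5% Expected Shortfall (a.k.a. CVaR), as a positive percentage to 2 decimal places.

2.17%

Tail multiplier: φ(z)/(1−α) = 0.077258 / 0.035 = 2.207.
ES = −(-0.003%) + 0.98% × 2.207 = 2.166%.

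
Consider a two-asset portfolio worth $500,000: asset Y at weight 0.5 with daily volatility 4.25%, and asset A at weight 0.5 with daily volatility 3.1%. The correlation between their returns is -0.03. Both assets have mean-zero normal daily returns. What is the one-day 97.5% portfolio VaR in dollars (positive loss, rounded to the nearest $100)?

$25,400

σ_p² = 0.5²·4.25² + 0.5²·3.1² + 2·-0.03·0.5·0.5·4.25·3.1 = 6.7205 (%²).
σ_p = √6.7205 = 2.592%.
At 97.5%, z = 1.960.
VaR = 1.960 × 2.592% = 5.080%; on $500,000 that is $25,400.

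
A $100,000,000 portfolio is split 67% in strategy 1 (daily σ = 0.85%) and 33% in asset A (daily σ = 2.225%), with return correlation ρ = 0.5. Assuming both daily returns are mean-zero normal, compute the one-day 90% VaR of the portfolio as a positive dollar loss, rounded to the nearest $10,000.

σ_p² = 0.67²·0.85² + 0.33²·2.225² + 2·0.5·0.67·0.33·0.85·2.225 = 1.2816 (%²).
σ_p = √1.2816 = 1.132%.
At 90%, z = 1.282.
VaR = 1.282 × 1.132% = 1.451%; on $100,000,000 that is $1,451,000.

$1,450,000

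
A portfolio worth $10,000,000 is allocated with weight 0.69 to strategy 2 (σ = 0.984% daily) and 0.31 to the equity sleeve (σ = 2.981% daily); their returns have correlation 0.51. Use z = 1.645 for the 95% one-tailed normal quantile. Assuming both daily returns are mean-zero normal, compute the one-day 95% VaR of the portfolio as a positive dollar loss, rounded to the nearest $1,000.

$230,000

σ_p² = 0.69²·0.984² + 0.31²·2.981² + 2·0.51·0.69·0.31·0.984·2.981 = 1.9549 (%²).
σ_p = √1.9549 = 1.398%.
VaR = 1.645 × 1.398% = 2.300%; on $10,000,000 that is $230,000.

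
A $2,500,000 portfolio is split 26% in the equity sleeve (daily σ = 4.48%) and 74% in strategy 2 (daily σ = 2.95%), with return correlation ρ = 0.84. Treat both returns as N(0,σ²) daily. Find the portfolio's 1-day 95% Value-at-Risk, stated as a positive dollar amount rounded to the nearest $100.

σ_p² = 0.26²·4.48² + 0.74²·2.95² + 2·0.84·0.26·0.74·4.48·2.95 = 10.3941 (%²).
σ_p = √10.3941 = 3.224%.
At 95%, z = 1.645.
VaR = 1.645 × 3.224% = 5.303%; on $2,500,000 that is $132,575.

$132,600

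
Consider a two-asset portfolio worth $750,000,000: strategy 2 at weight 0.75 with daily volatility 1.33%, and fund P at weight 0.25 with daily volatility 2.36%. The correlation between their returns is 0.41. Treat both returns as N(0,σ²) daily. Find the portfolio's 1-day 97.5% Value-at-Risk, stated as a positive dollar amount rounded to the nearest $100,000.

σ_p² = 0.75²·1.33² + 0.25²·2.36² + 2·0.41·0.75·0.25·1.33·2.36 = 1.8257 (%²).
σ_p = √1.8257 = 1.351%.
At 97.5%, z = 1.960.
VaR = 1.960 × 1.351% = 2.648%; on $750,000,000 that is $19,860,000.

$19,900,000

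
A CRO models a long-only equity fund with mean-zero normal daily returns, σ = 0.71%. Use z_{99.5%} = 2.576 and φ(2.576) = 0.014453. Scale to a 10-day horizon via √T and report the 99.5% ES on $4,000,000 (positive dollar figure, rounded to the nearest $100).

σ_{10d} = 0.71% × √10 = 2.245%.
ES multiplier = φ(z)/(1−α) = 0.014453/0.005 = 2.891.
ES = 2.245% × 2.891 = 6.490%; on $4,000,000: $259,600.

$259,600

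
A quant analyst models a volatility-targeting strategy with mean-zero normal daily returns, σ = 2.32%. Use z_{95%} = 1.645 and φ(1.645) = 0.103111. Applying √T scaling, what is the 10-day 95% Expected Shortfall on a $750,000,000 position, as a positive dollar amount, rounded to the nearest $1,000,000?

$113,000,000

σ_{10d} = 2.32% × √10 = 7.336%.
ES multiplier = φ(z)/(1−α) = 0.103111/0.05 = 2.062.
ES = 7.336% × 2.062 = 15.127%; on $750,000,000: $113,452,500.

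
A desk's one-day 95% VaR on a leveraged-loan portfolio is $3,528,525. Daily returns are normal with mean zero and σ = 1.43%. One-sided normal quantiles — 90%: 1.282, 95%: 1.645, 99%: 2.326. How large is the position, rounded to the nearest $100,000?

$150,000,000

VaR as a fraction of value: z·σ = 1.645 × 1.43% = 2.35235%.
Position = $3,528,525 / 0.0235235 = $150,000,000.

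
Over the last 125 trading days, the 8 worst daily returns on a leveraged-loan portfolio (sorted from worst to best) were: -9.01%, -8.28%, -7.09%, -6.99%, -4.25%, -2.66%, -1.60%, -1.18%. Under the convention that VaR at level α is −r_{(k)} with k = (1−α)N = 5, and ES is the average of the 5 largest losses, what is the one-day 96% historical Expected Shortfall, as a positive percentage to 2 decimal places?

The 5 worst returns sum to -35.62%.
ES = −(-35.62%) / 5 = 7.124% ≈ 7.12%.

7.12%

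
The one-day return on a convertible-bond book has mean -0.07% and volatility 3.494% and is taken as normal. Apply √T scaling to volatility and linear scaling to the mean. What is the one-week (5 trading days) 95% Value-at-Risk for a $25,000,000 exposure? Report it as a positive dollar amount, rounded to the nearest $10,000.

$3,300,000

At 95%, z = 1.645.
σ_{5d} = 3.494% × √5 = 7.813%; μ_{5d} = 5 × -0.07% = -0.350%.
VaR = −(-0.350%) + 1.645 × 7.813% = 13.202%.
On $25,000,000: 0.13202 × $25,000,000 = $3,300,500.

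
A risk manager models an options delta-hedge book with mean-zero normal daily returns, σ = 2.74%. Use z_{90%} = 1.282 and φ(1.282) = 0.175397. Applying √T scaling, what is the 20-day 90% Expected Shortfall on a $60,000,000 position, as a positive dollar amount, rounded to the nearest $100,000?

σ_{20d} = 2.74% × √20 = 12.254%.
ES multiplier = φ(z)/(1−α) = 0.175397/0.1 = 1.754.
ES = 12.254% × 1.754 = 21.494%; on $60,000,000: $12,896,400.

$12,900,000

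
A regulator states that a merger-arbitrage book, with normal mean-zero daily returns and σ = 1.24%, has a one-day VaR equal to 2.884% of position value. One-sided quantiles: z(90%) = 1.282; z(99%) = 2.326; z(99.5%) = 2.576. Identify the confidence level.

99%

Implied z = VaR/σ = 2.884 / 1.24 = 2.326.
This matches z(99%) = 2.326.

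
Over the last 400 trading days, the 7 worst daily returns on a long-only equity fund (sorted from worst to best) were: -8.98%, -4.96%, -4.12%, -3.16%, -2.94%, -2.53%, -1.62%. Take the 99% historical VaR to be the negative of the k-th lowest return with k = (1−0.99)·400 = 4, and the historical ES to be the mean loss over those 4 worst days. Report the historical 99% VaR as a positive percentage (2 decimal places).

3.16%

k = 4; the 4th lowest return is -3.16%, so VaR = 3.16%.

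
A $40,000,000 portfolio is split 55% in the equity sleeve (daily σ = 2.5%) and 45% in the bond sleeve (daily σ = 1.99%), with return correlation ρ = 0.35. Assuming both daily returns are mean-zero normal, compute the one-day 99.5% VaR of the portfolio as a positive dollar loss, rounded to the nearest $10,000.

$1,940,000

σ_p² = 0.55²·2.5² + 0.45²·1.99² + 2·0.35·0.55·0.45·2.5·1.99 = 3.5545 (%²).
σ_p = √3.5545 = 1.885%.
At 99.5%, z = 2.576.
VaR = 2.576 × 1.885% = 4.856%; on $40,000,000 that is $1,942,400.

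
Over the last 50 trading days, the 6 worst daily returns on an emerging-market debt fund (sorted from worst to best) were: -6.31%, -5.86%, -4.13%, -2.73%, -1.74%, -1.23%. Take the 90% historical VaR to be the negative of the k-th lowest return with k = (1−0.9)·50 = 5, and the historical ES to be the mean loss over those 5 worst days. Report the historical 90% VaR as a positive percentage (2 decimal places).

k = 5; the 5th lowest return is -1.74%, so VaR = 1.74%.

1.74%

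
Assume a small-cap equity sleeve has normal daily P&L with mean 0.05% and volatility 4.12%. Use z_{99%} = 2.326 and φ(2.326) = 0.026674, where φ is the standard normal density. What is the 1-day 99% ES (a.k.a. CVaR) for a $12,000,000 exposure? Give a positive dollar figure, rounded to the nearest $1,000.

Tail multiplier: φ(z)/(1−α) = 0.026674 / 0.01 = 2.667.
ES = −(0.05%) + 4.12% × 2.667 = 10.938%.
On $12,000,000: 0.10938 × $12,000,000 = $1,312,560.

$1,313,000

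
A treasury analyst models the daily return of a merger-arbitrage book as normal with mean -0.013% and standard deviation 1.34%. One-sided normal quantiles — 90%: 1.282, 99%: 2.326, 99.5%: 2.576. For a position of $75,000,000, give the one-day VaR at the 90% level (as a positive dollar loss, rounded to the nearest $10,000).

$1,300,000

VaR = −μ + z·σ = −(-0.013%) + 1.282 × 1.34% = 1.731%.
On $75,000,000: 0.01731 × $75,000,000 = $1,298,250.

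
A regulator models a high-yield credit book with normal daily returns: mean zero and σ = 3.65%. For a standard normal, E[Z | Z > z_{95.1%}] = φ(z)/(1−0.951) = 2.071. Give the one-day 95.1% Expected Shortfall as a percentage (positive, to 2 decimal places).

ES = 3.65% × 2.071 = 7.559%.

7.56%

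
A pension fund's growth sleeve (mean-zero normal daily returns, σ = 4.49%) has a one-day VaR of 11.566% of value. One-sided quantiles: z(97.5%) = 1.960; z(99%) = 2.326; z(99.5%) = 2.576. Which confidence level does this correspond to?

99.5%

Implied z = VaR/σ = 11.566 / 4.49 = 2.576.
This matches z(99.5%) = 2.576.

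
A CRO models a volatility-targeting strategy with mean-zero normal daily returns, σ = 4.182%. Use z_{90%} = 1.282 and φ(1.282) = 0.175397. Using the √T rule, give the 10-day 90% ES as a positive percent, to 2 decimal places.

σ_{10d} = 4.182% × √10 = 13.225%.
ES multiplier = φ(z)/(1−α) = 0.175397/0.1 = 1.754.
ES = 13.225% × 1.754 = 23.197%.

23.20%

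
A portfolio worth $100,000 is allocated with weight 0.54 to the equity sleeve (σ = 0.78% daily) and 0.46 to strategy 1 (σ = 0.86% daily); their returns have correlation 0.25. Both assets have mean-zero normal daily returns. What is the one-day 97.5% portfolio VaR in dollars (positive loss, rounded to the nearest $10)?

σ_p² = 0.54²·0.78² + 0.46²·0.86² + 2·0.25·0.54·0.46·0.78·0.86 = 0.4172 (%²).
σ_p = √0.4172 = 0.646%.
At 97.5%, z = 1.960.
VaR = 1.960 × 0.646% = 1.266%; on $100,000 that is $1,266.

$1,270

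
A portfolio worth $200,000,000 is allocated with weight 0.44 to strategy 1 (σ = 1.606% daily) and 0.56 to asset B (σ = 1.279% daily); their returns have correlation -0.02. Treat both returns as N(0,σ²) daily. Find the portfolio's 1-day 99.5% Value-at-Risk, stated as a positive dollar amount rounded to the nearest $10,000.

σ_p² = 0.44²·1.606² + 0.56²·1.279² + 2·-0.02·0.44·0.56·1.606·1.279 = 0.9921 (%²).
σ_p = √0.9921 = 0.996%.
At 99.5%, z = 2.576.
VaR = 2.576 × 0.996% = 2.566%; on $200,000,000 that is $5,132,000.

$5,130,000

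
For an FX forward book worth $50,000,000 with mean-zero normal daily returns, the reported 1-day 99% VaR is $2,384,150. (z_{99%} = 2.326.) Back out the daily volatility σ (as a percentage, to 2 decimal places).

2.05%

VaR as a fraction: $2,384,150 / $50,000,000 = 4.768%.
σ = VaR / z = 4.768% / 2.326 = 2.050%.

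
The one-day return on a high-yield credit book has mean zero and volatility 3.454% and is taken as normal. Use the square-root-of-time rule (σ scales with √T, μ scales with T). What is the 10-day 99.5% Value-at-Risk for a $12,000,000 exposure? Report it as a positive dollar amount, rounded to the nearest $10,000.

$3,380,000

At 99.5%, z = 2.576.
σ_{10d} = 3.454% × √10 = 10.923%.
VaR = 2.576 × 10.923% = 28.138%.
On $12,000,000: 0.28138 × $12,000,000 = $3,376,560.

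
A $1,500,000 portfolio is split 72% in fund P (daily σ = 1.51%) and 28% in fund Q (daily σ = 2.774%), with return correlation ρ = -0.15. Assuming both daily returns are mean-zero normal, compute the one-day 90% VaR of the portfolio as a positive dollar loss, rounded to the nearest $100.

σ_p² = 0.72²·1.51² + 0.28²·2.774² + 2·-0.15·0.72·0.28·1.51·2.774 = 1.5320 (%²).
σ_p = √1.5320 = 1.238%.
At 90%, z = 1.282.
VaR = 1.282 × 1.238% = 1.587%; on $1,500,000 that is $23,805.

$23,800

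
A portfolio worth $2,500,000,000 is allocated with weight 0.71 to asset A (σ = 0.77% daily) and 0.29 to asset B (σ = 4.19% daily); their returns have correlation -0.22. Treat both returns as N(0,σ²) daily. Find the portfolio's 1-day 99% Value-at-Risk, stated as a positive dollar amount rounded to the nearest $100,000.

σ_p² = 0.71²·0.77² + 0.29²·4.19² + 2·-0.22·0.71·0.29·0.77·4.19 = 1.4831 (%²).
σ_p = √1.4831 = 1.218%.
At 99%, z = 2.326.
VaR = 2.326 × 1.218% = 2.833%; on $2,500,000,000 that is $70,825,000.

$70,800,000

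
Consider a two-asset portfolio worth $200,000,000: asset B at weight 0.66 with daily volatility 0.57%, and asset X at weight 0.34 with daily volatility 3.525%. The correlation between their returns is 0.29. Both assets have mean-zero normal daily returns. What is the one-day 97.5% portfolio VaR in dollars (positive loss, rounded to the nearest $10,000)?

$5,320,000

σ_p² = 0.66²·0.57² + 0.34²·3.525² + 2·0.29·0.66·0.34·0.57·3.525 = 1.8394 (%²).
σ_p = √1.8394 = 1.356%.
At 97.5%, z = 1.960.
VaR = 1.960 × 1.356% = 2.658%; on $200,000,000 that is $5,316,000.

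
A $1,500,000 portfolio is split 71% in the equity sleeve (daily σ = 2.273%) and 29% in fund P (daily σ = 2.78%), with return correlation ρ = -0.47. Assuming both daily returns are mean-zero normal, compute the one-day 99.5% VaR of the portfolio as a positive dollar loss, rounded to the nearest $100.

σ_p² = 0.71²·2.273² + 0.29²·2.78² + 2·-0.47·0.71·0.29·2.273·2.78 = 2.0314 (%²).
σ_p = √2.0314 = 1.425%.
At 99.5%, z = 2.576.
VaR = 2.576 × 1.425% = 3.671%; on $1,500,000 that is $55,065.

$55,100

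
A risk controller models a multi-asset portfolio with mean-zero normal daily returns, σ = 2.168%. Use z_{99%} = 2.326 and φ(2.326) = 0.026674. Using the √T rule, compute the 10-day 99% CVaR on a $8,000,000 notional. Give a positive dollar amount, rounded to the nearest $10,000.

$1,460,000

σ_{10d} = 2.168% × √10 = 6.856%.
ES multiplier = φ(z)/(1−α) = 0.026674/0.01 = 2.667.
ES = 6.856% × 2.667 = 18.285%; on $8,000,000: $1,462,800.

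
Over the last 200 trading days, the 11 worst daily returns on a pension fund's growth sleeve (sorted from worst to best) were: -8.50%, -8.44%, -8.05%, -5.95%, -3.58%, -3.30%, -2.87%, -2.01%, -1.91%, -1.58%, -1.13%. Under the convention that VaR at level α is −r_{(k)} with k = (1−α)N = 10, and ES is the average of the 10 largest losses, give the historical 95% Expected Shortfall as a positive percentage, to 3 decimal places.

4.619%

The 10 worst returns sum to -46.19%.
ES = −(-46.19%) / 10 = 4.619%.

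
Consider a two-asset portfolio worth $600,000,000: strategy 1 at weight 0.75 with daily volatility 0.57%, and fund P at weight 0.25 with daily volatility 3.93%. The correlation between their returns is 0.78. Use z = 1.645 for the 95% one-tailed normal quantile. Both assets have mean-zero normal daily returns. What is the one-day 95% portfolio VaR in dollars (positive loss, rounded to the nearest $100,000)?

σ_p² = 0.75²·0.57² + 0.25²·3.93² + 2·0.78·0.75·0.25·0.57·3.93 = 1.8033 (%²).
σ_p = √1.8033 = 1.343%.
VaR = 1.645 × 1.343% = 2.209%; on $600,000,000 that is $13,254,000.

$13,300,000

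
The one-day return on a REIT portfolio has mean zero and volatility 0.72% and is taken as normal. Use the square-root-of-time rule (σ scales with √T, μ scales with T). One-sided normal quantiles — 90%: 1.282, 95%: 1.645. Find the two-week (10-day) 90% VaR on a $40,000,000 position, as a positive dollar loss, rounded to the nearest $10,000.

$1,170,000

σ_{10d} = 0.72% × √10 = 2.277%.
VaR = 1.282 × 2.277% = 2.919%.
On $40,000,000: 0.02919 × $40,000,000 = $1,167,600.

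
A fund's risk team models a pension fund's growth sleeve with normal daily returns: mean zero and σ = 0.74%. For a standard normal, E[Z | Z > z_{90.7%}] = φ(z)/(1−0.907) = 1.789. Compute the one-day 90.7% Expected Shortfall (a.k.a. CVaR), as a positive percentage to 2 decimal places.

ES = 0.74% × 1.789 = 1.324%.

1.32%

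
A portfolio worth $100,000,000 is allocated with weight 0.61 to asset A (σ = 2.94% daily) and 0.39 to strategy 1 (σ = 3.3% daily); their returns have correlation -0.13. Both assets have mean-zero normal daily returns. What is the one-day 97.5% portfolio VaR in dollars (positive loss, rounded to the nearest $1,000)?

$4,051,000

σ_p² = 0.61²·2.94² + 0.39²·3.3² + 2·-0.13·0.61·0.39·2.94·3.3 = 4.2725 (%²).
σ_p = √4.2725 = 2.067%.
At 97.5%, z = 1.960.
VaR = 1.960 × 2.067% = 4.051%; on $100,000,000 that is $4,051,000.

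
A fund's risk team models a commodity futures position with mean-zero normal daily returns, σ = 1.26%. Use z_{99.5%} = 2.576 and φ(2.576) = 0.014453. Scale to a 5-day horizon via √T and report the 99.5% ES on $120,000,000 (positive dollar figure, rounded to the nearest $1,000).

$9,773,000

σ_{5d} = 1.26% × √5 = 2.817%.
ES multiplier = φ(z)/(1−α) = 0.014453/0.005 = 2.891.
ES = 2.817% × 2.891 = 8.144%; on $120,000,000: $9,772,800.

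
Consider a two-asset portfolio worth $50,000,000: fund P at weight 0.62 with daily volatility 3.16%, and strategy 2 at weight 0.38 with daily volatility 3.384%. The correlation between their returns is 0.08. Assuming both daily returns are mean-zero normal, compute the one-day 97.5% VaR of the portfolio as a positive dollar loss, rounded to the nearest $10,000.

$2,380,000

σ_p² = 0.62²·3.16² + 0.38²·3.384² + 2·0.08·0.62·0.38·3.16·3.384 = 5.8952 (%²).
σ_p = √5.8952 = 2.428%.
At 97.5%, z = 1.960.
VaR = 1.960 × 2.428% = 4.759%; on $50,000,000 that is $2,379,500.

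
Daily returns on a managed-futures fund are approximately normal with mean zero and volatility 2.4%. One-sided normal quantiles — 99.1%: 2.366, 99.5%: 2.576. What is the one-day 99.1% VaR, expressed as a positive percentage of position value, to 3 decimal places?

5.678%

VaR = z·σ = 2.366 × 2.4% = 5.678%.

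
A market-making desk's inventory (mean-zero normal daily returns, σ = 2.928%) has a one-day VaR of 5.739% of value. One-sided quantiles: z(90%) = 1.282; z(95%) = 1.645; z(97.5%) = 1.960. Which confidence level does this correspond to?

Implied z = VaR/σ = 5.739 / 2.928 = 1.960.
This matches z(97.5%) = 1.960.

97.5%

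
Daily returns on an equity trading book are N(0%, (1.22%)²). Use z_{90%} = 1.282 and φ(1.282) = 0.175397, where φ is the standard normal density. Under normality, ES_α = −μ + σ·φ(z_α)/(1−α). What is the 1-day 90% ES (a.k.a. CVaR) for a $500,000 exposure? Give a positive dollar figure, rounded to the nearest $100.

$10,700

Tail multiplier: φ(z)/(1−α) = 0.175397 / 0.1 = 1.754.
ES = 1.22% × 1.754 = 2.140%.
On $500,000: 0.02140 × $500,000 = $10,700.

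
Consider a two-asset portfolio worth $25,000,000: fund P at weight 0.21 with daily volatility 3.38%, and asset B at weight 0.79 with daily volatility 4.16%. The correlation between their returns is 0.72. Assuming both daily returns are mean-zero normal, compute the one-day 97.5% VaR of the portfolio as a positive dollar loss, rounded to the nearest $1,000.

$1,876,000

σ_p² = 0.21²·3.38² + 0.79²·4.16² + 2·0.72·0.21·0.79·3.38·4.16 = 14.6633 (%²).
σ_p = √14.6633 = 3.829%.
At 97.5%, z = 1.960.
VaR = 1.960 × 3.829% = 7.505%; on $25,000,000 that is $1,876,250.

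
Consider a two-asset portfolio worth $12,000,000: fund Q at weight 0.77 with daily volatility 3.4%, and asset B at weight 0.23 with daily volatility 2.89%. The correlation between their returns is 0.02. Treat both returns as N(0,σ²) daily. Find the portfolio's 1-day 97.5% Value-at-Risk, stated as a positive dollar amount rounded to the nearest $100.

σ_p² = 0.77²·3.4² + 0.23²·2.89² + 2·0.02·0.77·0.23·3.4·2.89 = 7.3654 (%²).
σ_p = √7.3654 = 2.714%.
At 97.5%, z = 1.960.
VaR = 1.960 × 2.714% = 5.319%; on $12,000,000 that is $638,280.

$638,300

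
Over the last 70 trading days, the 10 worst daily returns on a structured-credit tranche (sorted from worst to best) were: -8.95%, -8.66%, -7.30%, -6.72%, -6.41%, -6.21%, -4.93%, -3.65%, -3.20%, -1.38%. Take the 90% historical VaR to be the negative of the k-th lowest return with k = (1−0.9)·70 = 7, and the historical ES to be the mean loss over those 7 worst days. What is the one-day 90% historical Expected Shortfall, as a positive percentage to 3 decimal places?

7.026%

The 7 worst returns sum to -49.18%.
ES = −(-49.18%) / 7 = 7.0257…% ≈ 7.026%.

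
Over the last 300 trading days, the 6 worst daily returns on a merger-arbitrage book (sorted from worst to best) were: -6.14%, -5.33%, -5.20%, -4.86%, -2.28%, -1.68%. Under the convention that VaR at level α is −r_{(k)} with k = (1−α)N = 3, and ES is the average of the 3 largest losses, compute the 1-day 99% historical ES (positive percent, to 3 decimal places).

5.557%

The 3 worst returns sum to -16.67%.
ES = −(-16.67%) / 3 = 5.5566…% ≈ 5.557%.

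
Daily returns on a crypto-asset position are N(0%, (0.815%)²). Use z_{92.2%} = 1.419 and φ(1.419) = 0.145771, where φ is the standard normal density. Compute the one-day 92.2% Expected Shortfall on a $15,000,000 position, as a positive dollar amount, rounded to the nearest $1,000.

$228,000

Tail multiplier: φ(z)/(1−α) = 0.145771 / 0.078 = 1.869.
ES = 0.815% × 1.869 = 1.523%.
On $15,000,000: 0.01523 × $15,000,000 = $228,450.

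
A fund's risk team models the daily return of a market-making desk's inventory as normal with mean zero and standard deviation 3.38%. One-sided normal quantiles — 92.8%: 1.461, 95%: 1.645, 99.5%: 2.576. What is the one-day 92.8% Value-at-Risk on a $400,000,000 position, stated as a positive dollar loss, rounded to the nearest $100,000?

VaR = z·σ = 1.461 × 3.38% = 4.938%.
On $400,000,000: 0.04938 × $400,000,000 = $19,752,000.

$19,800,000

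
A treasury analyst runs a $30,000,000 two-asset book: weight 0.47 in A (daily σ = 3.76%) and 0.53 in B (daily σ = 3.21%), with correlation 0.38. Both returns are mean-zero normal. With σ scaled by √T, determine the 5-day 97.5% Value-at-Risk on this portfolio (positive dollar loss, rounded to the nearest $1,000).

$3,788,000

σ_p = √(0.47²·3.76² + 0.53²·3.21² + 2·0.38·0.47·0.53·3.76·3.21) = 2.881%.
σ_{5d} = 2.881% × √5 = 6.442%.
z(97.5%) = 1.960.
VaR = 1.960 × 6.442% = 12.626%; on $30,000,000 that is $3,787,800.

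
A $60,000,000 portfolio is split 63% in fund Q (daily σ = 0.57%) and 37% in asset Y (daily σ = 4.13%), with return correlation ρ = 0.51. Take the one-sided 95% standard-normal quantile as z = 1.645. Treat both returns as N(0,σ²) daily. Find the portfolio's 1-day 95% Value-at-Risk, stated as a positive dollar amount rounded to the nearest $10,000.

σ_p² = 0.63²·0.57² + 0.37²·4.13² + 2·0.51·0.63·0.37·0.57·4.13 = 3.0238 (%²).
σ_p = √3.0238 = 1.739%.
VaR = 1.645 × 1.739% = 2.861%; on $60,000,000 that is $1,716,600.

$1,720,000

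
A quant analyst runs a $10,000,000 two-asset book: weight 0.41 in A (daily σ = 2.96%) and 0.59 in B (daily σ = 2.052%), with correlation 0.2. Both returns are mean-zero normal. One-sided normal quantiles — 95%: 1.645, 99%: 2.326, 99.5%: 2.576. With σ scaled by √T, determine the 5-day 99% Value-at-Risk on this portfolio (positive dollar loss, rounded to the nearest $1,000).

σ_p = √(0.41²·2.96² + 0.59²·2.052² + 2·0.2·0.41·0.59·2.96·2.052) = 1.878%.
σ_{5d} = 1.878% × √5 = 4.199%.
VaR = 2.326 × 4.199% = 9.767%; on $10,000,000 that is $976,700.

$977,000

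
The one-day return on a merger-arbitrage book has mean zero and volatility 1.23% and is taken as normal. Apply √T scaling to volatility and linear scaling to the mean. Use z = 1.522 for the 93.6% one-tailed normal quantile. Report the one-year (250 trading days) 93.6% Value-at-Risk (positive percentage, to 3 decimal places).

σ_{250d} = 1.23% × √250 = 19.448%.
VaR = 1.522 × 19.448% = 29.600%.

29.600%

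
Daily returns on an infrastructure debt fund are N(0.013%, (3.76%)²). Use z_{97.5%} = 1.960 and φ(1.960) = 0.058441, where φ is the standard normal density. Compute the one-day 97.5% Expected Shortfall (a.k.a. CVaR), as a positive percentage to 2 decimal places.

8.78%

Tail multiplier: φ(z)/(1−α) = 0.058441 / 0.025 = 2.338.
ES = −(0.013%) + 3.76% × 2.338 = 8.778%.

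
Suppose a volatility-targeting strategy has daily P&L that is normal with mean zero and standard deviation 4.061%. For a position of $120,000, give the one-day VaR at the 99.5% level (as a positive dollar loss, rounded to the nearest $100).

$12,600

At 99.5% one-sided, z = 2.576.
VaR = z·σ = 2.576 × 4.061% = 10.461%.
On $120,000: 0.10461 × $120,000 = $12,553.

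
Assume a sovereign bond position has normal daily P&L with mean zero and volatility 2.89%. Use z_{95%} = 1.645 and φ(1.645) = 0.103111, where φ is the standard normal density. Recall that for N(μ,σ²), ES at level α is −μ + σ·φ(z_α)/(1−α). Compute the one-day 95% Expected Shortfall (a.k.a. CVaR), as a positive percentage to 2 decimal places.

5.96%

Tail multiplier: φ(z)/(1−α) = 0.103111 / 0.05 = 2.062.
ES = 2.89% × 2.062 = 5.959%.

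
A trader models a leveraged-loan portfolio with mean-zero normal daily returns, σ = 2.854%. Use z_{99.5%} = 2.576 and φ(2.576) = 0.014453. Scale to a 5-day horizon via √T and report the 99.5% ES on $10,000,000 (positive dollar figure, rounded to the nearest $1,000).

σ_{5d} = 2.854% × √5 = 6.382%.
ES multiplier = φ(z)/(1−α) = 0.014453/0.005 = 2.891.
ES = 6.382% × 2.891 = 18.450%; on $10,000,000: $1,845,000.

$1,845,000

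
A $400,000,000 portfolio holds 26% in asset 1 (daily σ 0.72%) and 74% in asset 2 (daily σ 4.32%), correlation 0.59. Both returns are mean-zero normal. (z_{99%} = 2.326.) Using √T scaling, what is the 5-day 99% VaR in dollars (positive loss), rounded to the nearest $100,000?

$68,900,000

σ_p = √(0.26²·0.72² + 0.74²·4.32² + 2·0.59·0.26·0.74·0.72·4.32) = 3.311%.
σ_{5d} = 3.311% × √5 = 7.404%.
VaR = 2.326 × 7.404% = 17.222%; on $400,000,000 that is $68,888,000.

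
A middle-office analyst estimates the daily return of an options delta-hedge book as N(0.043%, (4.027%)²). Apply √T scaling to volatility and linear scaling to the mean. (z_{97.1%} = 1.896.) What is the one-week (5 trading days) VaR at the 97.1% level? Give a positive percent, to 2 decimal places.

16.86%

σ_{5d} = 4.027% × √5 = 9.005%; μ_{5d} = 5 × 0.043% = 0.215%.
VaR = −(0.215%) + 1.896 × 9.005% = 16.858%.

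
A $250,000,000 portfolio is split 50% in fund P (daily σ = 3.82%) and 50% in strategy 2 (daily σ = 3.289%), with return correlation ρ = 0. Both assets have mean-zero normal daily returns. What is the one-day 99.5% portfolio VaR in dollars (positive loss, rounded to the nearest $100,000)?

$16,200,000

σ_p² = 0.5²·3.82² + 0.5²·3.289² + 2·0·0.5·0.5·3.82·3.289 = 6.3525 (%²).
σ_p = √6.3525 = 2.520%.
At 99.5%, z = 2.576.
VaR = 2.576 × 2.520% = 6.492%; on $250,000,000 that is $16,230,000.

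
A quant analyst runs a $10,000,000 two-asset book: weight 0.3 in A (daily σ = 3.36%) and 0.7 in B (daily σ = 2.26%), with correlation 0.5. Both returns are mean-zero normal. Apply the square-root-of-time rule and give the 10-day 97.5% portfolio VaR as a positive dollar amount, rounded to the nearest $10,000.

σ_p = √(0.3²·3.36² + 0.7²·2.26² + 2·0.5·0.3·0.7·3.36·2.26) = 2.261%.
σ_{10d} = 2.261% × √10 = 7.150%.
z(97.5%) = 1.960.
VaR = 1.960 × 7.150% = 14.014%; on $10,000,000 that is $1,401,400.

$1,400,000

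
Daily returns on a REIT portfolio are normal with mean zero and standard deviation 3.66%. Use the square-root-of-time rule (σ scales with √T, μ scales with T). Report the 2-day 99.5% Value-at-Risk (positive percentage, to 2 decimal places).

At 99.5%, z = 2.576.
σ_{2d} = 3.66% × √2 = 5.176%.
VaR = 2.576 × 5.176% = 13.333%.

13.33%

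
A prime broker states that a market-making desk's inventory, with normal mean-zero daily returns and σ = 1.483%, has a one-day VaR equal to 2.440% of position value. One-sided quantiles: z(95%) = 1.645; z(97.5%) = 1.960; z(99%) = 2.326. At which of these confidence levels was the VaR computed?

Implied z = VaR/σ = 2.440 / 1.483 = 1.645.
This matches z(95%) = 1.645.

95%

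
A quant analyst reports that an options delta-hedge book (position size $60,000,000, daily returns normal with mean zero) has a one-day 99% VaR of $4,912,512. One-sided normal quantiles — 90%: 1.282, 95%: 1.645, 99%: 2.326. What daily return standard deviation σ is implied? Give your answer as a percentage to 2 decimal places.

3.52%

VaR as a fraction: $4,912,512 / $60,000,000 = 8.188%.
σ = VaR / z = 8.188% / 2.326 = 3.520%.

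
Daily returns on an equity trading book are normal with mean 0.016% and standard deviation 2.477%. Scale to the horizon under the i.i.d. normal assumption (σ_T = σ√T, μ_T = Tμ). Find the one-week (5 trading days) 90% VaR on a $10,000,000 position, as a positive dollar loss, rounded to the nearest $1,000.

At 90%, z = 1.282.
σ_{5d} = 2.477% × √5 = 5.539%; μ_{5d} = 5 × 0.016% = 0.080%.
VaR = −(0.080%) + 1.282 × 5.539% = 7.021%.
On $10,000,000: 0.07021 × $10,000,000 = $702,100.

$702,000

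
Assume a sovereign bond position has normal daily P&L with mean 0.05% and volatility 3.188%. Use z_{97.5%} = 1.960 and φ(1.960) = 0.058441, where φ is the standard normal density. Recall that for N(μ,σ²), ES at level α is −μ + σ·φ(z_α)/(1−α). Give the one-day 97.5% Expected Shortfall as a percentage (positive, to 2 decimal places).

7.40%

Tail multiplier: φ(z)/(1−α) = 0.058441 / 0.025 = 2.338.
ES = −(0.05%) + 3.188% × 2.338 = 7.404%.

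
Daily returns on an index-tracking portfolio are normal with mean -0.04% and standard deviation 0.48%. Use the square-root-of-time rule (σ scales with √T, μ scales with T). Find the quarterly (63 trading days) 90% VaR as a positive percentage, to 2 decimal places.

At 90%, z = 1.282.
σ_{63d} = 0.48% × √63 = 3.810%; μ_{63d} = 63 × -0.04% = -2.520%.
VaR = −(-2.520%) + 1.282 × 3.810% = 7.404%.

7.40%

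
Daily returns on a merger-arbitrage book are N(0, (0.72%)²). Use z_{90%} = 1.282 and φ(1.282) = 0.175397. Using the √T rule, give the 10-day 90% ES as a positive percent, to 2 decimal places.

3.99%

σ_{10d} = 0.72% × √10 = 2.277%.
ES multiplier = φ(z)/(1−α) = 0.175397/0.1 = 1.754.
ES = 2.277% × 1.754 = 3.994%.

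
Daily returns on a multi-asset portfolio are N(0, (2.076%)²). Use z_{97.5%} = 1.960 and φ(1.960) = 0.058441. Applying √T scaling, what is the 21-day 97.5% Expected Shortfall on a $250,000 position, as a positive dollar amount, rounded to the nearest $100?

σ_{21d} = 2.076% × √21 = 9.513%.
ES multiplier = φ(z)/(1−α) = 0.058441/0.025 = 2.338.
ES = 9.513% × 2.338 = 22.241%; on $250,000: $55,602.

$55,600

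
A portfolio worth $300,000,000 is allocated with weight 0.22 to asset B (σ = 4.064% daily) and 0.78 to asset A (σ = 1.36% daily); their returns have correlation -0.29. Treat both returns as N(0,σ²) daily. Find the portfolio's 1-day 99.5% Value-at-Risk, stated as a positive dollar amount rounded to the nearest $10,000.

σ_p² = 0.22²·4.064² + 0.78²·1.36² + 2·-0.29·0.22·0.78·4.064·1.36 = 1.3746 (%²).
σ_p = √1.3746 = 1.172%.
At 99.5%, z = 2.576.
VaR = 2.576 × 1.172% = 3.019%; on $300,000,000 that is $9,057,000.

$9,060,000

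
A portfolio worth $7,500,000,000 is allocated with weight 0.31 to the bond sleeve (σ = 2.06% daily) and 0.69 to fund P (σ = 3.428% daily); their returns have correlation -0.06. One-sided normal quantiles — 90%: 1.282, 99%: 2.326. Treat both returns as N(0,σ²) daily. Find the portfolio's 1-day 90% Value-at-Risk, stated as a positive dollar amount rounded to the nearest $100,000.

σ_p² = 0.31²·2.06² + 0.69²·3.428² + 2·-0.06·0.31·0.69·2.06·3.428 = 5.8213 (%²).
σ_p = √5.8213 = 2.413%.
VaR = 1.282 × 2.413% = 3.093%; on $7,500,000,000 that is $231,975,000.

$232,000,000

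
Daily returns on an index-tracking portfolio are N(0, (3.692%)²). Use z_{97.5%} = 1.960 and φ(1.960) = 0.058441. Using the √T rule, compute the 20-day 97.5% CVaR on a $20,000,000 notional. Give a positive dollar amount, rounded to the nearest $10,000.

σ_{20d} = 3.692% × √20 = 16.511%.
ES multiplier = φ(z)/(1−α) = 0.058441/0.025 = 2.338.
ES = 16.511% × 2.338 = 38.603%; on $20,000,000: $7,720,600.

$7,720,000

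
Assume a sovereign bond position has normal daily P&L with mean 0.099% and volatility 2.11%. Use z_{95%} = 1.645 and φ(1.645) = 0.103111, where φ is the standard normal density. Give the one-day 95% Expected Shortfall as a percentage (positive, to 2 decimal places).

4.25%

Tail multiplier: φ(z)/(1−α) = 0.103111 / 0.05 = 2.062.
ES = −(0.099%) + 2.11% × 2.062 = 4.252%.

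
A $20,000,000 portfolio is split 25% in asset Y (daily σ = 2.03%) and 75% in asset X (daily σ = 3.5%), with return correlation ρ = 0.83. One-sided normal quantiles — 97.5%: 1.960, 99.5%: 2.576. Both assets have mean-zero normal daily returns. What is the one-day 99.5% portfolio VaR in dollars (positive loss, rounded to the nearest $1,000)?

σ_p² = 0.25²·2.03² + 0.75²·3.5² + 2·0.83·0.25·0.75·2.03·3.5 = 9.3596 (%²).
σ_p = √9.3596 = 3.059%.
VaR = 2.576 × 3.059% = 7.880%; on $20,000,000 that is $1,576,000.

$1,576,000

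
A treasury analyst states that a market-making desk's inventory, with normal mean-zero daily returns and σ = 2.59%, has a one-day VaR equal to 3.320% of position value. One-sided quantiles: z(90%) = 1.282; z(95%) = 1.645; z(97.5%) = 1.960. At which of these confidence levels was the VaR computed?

90%

Implied z = VaR/σ = 3.320 / 2.59 = 1.282.
This matches z(90%) = 1.282.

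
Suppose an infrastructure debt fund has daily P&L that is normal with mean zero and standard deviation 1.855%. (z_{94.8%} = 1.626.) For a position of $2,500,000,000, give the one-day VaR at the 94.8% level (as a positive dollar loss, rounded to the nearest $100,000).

VaR = z·σ = 1.626 × 1.855% = 3.016%.
On $2,500,000,000: 0.03016 × $2,500,000,000 = $75,400,000.

$75,400,000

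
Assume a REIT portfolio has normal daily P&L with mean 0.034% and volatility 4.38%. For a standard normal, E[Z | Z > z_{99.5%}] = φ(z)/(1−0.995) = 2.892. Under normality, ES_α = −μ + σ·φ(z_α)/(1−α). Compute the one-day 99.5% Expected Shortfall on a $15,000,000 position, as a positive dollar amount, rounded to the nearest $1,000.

$1,895,000

ES = −(0.034%) + 4.38% × 2.892 = 12.633%.
On $15,000,000: 0.12633 × $15,000,000 = $1,894,950.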